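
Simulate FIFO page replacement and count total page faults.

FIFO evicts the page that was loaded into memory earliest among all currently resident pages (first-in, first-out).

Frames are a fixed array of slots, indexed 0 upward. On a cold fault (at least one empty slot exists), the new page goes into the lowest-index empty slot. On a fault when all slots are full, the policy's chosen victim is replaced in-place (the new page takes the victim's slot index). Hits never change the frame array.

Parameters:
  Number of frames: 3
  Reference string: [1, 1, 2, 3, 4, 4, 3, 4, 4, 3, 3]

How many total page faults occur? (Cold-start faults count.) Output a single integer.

Answer: 4

Derivation:
Step 0: ref 1 → FAULT, frames=[1,-,-]
Step 1: ref 1 → HIT, frames=[1,-,-]
Step 2: ref 2 → FAULT, frames=[1,2,-]
Step 3: ref 3 → FAULT, frames=[1,2,3]
Step 4: ref 4 → FAULT (evict 1), frames=[4,2,3]
Step 5: ref 4 → HIT, frames=[4,2,3]
Step 6: ref 3 → HIT, frames=[4,2,3]
Step 7: ref 4 → HIT, frames=[4,2,3]
Step 8: ref 4 → HIT, frames=[4,2,3]
Step 9: ref 3 → HIT, frames=[4,2,3]
Step 10: ref 3 → HIT, frames=[4,2,3]
Total faults: 4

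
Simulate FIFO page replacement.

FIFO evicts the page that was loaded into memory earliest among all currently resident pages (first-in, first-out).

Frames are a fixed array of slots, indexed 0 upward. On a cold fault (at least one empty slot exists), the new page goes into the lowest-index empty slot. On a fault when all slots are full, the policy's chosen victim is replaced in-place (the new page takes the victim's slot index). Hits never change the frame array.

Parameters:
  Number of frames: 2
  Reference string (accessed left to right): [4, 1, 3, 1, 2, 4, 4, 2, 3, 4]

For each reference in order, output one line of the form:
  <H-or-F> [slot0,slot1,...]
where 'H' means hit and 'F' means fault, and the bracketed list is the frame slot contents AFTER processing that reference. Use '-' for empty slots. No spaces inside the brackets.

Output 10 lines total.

F [4,-]
F [4,1]
F [3,1]
H [3,1]
F [3,2]
F [4,2]
H [4,2]
H [4,2]
F [4,3]
H [4,3]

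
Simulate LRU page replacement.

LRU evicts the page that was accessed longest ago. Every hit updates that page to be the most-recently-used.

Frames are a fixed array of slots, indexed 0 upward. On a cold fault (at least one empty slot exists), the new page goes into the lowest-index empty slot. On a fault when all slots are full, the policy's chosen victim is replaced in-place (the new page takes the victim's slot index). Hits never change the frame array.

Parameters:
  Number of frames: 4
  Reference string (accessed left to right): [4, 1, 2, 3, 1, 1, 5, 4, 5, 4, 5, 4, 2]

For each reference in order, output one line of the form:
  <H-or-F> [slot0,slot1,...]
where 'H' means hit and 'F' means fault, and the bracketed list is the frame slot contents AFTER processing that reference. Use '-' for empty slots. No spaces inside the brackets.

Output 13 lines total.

F [4,-,-,-]
F [4,1,-,-]
F [4,1,2,-]
F [4,1,2,3]
H [4,1,2,3]
H [4,1,2,3]
F [5,1,2,3]
F [5,1,4,3]
H [5,1,4,3]
H [5,1,4,3]
H [5,1,4,3]
H [5,1,4,3]
F [5,1,4,2]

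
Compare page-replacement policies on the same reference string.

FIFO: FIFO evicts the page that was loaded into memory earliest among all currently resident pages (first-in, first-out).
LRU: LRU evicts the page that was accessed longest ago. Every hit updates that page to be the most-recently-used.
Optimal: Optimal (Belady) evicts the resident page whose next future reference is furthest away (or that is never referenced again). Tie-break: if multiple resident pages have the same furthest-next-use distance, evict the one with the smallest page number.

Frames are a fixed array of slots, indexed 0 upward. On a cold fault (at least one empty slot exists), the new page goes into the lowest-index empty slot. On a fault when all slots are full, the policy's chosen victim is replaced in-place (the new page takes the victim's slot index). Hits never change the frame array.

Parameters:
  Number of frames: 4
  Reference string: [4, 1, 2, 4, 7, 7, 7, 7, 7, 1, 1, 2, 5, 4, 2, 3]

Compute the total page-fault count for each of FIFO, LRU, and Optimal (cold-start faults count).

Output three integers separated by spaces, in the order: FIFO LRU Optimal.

Answer: 7 7 6

Derivation:
--- FIFO ---
  step 0: ref 4 -> FAULT, frames=[4,-,-,-] (faults so far: 1)
  step 1: ref 1 -> FAULT, frames=[4,1,-,-] (faults so far: 2)
  step 2: ref 2 -> FAULT, frames=[4,1,2,-] (faults so far: 3)
  step 3: ref 4 -> HIT, frames=[4,1,2,-] (faults so far: 3)
  step 4: ref 7 -> FAULT, frames=[4,1,2,7] (faults so far: 4)
  step 5: ref 7 -> HIT, frames=[4,1,2,7] (faults so far: 4)
  step 6: ref 7 -> HIT, frames=[4,1,2,7] (faults so far: 4)
  step 7: ref 7 -> HIT, frames=[4,1,2,7] (faults so far: 4)
  step 8: ref 7 -> HIT, frames=[4,1,2,7] (faults so far: 4)
  step 9: ref 1 -> HIT, frames=[4,1,2,7] (faults so far: 4)
  step 10: ref 1 -> HIT, frames=[4,1,2,7] (faults so far: 4)
  step 11: ref 2 -> HIT, frames=[4,1,2,7] (faults so far: 4)
  step 12: ref 5 -> FAULT, evict 4, frames=[5,1,2,7] (faults so far: 5)
  step 13: ref 4 -> FAULT, evict 1, frames=[5,4,2,7] (faults so far: 6)
  step 14: ref 2 -> HIT, frames=[5,4,2,7] (faults so far: 6)
  step 15: ref 3 -> FAULT, evict 2, frames=[5,4,3,7] (faults so far: 7)
  FIFO total faults: 7
--- LRU ---
  step 0: ref 4 -> FAULT, frames=[4,-,-,-] (faults so far: 1)
  step 1: ref 1 -> FAULT, frames=[4,1,-,-] (faults so far: 2)
  step 2: ref 2 -> FAULT, frames=[4,1,2,-] (faults so far: 3)
  step 3: ref 4 -> HIT, frames=[4,1,2,-] (faults so far: 3)
  step 4: ref 7 -> FAULT, frames=[4,1,2,7] (faults so far: 4)
  step 5: ref 7 -> HIT, frames=[4,1,2,7] (faults so far: 4)
  step 6: ref 7 -> HIT, frames=[4,1,2,7] (faults so far: 4)
  step 7: ref 7 -> HIT, frames=[4,1,2,7] (faults so far: 4)
  step 8: ref 7 -> HIT, frames=[4,1,2,7] (faults so far: 4)
  step 9: ref 1 -> HIT, frames=[4,1,2,7] (faults so far: 4)
  step 10: ref 1 -> HIT, frames=[4,1,2,7] (faults so far: 4)
  step 11: ref 2 -> HIT, frames=[4,1,2,7] (faults so far: 4)
  step 12: ref 5 -> FAULT, evict 4, frames=[5,1,2,7] (faults so far: 5)
  step 13: ref 4 -> FAULT, evict 7, frames=[5,1,2,4] (faults so far: 6)
  step 14: ref 2 -> HIT, frames=[5,1,2,4] (faults so far: 6)
  step 15: ref 3 -> FAULT, evict 1, frames=[5,3,2,4] (faults so far: 7)
  LRU total faults: 7
--- Optimal ---
  step 0: ref 4 -> FAULT, frames=[4,-,-,-] (faults so far: 1)
  step 1: ref 1 -> FAULT, frames=[4,1,-,-] (faults so far: 2)
  step 2: ref 2 -> FAULT, frames=[4,1,2,-] (faults so far: 3)
  step 3: ref 4 -> HIT, frames=[4,1,2,-] (faults so far: 3)
  step 4: ref 7 -> FAULT, frames=[4,1,2,7] (faults so far: 4)
  step 5: ref 7 -> HIT, frames=[4,1,2,7] (faults so far: 4)
  step 6: ref 7 -> HIT, frames=[4,1,2,7] (faults so far: 4)
  step 7: ref 7 -> HIT, frames=[4,1,2,7] (faults so far: 4)
  step 8: ref 7 -> HIT, frames=[4,1,2,7] (faults so far: 4)
  step 9: ref 1 -> HIT, frames=[4,1,2,7] (faults so far: 4)
  step 10: ref 1 -> HIT, frames=[4,1,2,7] (faults so far: 4)
  step 11: ref 2 -> HIT, frames=[4,1,2,7] (faults so far: 4)
  step 12: ref 5 -> FAULT, evict 1, frames=[4,5,2,7] (faults so far: 5)
  step 13: ref 4 -> HIT, frames=[4,5,2,7] (faults so far: 5)
  step 14: ref 2 -> HIT, frames=[4,5,2,7] (faults so far: 5)
  step 15: ref 3 -> FAULT, evict 2, frames=[4,5,3,7] (faults so far: 6)
  Optimal total faults: 6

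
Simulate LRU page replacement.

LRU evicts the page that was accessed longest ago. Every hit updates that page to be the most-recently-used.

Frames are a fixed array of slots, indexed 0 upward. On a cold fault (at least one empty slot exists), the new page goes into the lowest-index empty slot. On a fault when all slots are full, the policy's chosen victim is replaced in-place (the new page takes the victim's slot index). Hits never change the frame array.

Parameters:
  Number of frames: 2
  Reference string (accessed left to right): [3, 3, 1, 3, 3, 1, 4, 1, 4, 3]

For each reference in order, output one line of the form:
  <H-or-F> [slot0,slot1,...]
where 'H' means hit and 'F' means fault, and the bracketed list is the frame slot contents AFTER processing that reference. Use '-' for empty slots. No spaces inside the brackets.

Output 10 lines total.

F [3,-]
H [3,-]
F [3,1]
H [3,1]
H [3,1]
H [3,1]
F [4,1]
H [4,1]
H [4,1]
F [4,3]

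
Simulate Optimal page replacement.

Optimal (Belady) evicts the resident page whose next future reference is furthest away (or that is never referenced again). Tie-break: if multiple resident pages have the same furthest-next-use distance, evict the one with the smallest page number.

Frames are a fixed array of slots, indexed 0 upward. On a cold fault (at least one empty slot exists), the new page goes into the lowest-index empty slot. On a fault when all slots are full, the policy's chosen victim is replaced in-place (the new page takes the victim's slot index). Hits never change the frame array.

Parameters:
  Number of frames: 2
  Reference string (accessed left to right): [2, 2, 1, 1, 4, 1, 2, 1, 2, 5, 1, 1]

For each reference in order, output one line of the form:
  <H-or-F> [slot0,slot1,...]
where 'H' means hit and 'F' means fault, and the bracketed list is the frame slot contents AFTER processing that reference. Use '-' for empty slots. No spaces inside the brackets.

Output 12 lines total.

F [2,-]
H [2,-]
F [2,1]
H [2,1]
F [4,1]
H [4,1]
F [2,1]
H [2,1]
H [2,1]
F [5,1]
H [5,1]
H [5,1]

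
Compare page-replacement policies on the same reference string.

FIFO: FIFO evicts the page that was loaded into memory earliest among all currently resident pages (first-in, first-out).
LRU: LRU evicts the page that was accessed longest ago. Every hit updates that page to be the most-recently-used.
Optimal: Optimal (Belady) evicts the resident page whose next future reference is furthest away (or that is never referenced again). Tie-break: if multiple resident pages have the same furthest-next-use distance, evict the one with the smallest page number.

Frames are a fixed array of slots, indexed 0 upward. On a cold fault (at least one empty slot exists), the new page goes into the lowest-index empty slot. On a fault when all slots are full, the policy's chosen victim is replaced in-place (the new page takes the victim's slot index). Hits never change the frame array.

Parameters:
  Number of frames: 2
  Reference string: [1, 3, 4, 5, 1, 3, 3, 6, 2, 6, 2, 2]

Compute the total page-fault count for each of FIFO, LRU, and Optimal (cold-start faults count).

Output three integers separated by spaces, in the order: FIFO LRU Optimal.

Answer: 8 8 7

Derivation:
--- FIFO ---
  step 0: ref 1 -> FAULT, frames=[1,-] (faults so far: 1)
  step 1: ref 3 -> FAULT, frames=[1,3] (faults so far: 2)
  step 2: ref 4 -> FAULT, evict 1, frames=[4,3] (faults so far: 3)
  step 3: ref 5 -> FAULT, evict 3, frames=[4,5] (faults so far: 4)
  step 4: ref 1 -> FAULT, evict 4, frames=[1,5] (faults so far: 5)
  step 5: ref 3 -> FAULT, evict 5, frames=[1,3] (faults so far: 6)
  step 6: ref 3 -> HIT, frames=[1,3] (faults so far: 6)
  step 7: ref 6 -> FAULT, evict 1, frames=[6,3] (faults so far: 7)
  step 8: ref 2 -> FAULT, evict 3, frames=[6,2] (faults so far: 8)
  step 9: ref 6 -> HIT, frames=[6,2] (faults so far: 8)
  step 10: ref 2 -> HIT, frames=[6,2] (faults so far: 8)
  step 11: ref 2 -> HIT, frames=[6,2] (faults so far: 8)
  FIFO total faults: 8
--- LRU ---
  step 0: ref 1 -> FAULT, frames=[1,-] (faults so far: 1)
  step 1: ref 3 -> FAULT, frames=[1,3] (faults so far: 2)
  step 2: ref 4 -> FAULT, evict 1, frames=[4,3] (faults so far: 3)
  step 3: ref 5 -> FAULT, evict 3, frames=[4,5] (faults so far: 4)
  step 4: ref 1 -> FAULT, evict 4, frames=[1,5] (faults so far: 5)
  step 5: ref 3 -> FAULT, evict 5, frames=[1,3] (faults so far: 6)
  step 6: ref 3 -> HIT, frames=[1,3] (faults so far: 6)
  step 7: ref 6 -> FAULT, evict 1, frames=[6,3] (faults so far: 7)
  step 8: ref 2 -> FAULT, evict 3, frames=[6,2] (faults so far: 8)
  step 9: ref 6 -> HIT, frames=[6,2] (faults so far: 8)
  step 10: ref 2 -> HIT, frames=[6,2] (faults so far: 8)
  step 11: ref 2 -> HIT, frames=[6,2] (faults so far: 8)
  LRU total faults: 8
--- Optimal ---
  step 0: ref 1 -> FAULT, frames=[1,-] (faults so far: 1)
  step 1: ref 3 -> FAULT, frames=[1,3] (faults so far: 2)
  step 2: ref 4 -> FAULT, evict 3, frames=[1,4] (faults so far: 3)
  step 3: ref 5 -> FAULT, evict 4, frames=[1,5] (faults so far: 4)
  step 4: ref 1 -> HIT, frames=[1,5] (faults so far: 4)
  step 5: ref 3 -> FAULT, evict 1, frames=[3,5] (faults so far: 5)
  step 6: ref 3 -> HIT, frames=[3,5] (faults so far: 5)
  step 7: ref 6 -> FAULT, evict 3, frames=[6,5] (faults so far: 6)
  step 8: ref 2 -> FAULT, evict 5, frames=[6,2] (faults so far: 7)
  step 9: ref 6 -> HIT, frames=[6,2] (faults so far: 7)
  step 10: ref 2 -> HIT, frames=[6,2] (faults so far: 7)
  step 11: ref 2 -> HIT, frames=[6,2] (faults so far: 7)
  Optimal total faults: 7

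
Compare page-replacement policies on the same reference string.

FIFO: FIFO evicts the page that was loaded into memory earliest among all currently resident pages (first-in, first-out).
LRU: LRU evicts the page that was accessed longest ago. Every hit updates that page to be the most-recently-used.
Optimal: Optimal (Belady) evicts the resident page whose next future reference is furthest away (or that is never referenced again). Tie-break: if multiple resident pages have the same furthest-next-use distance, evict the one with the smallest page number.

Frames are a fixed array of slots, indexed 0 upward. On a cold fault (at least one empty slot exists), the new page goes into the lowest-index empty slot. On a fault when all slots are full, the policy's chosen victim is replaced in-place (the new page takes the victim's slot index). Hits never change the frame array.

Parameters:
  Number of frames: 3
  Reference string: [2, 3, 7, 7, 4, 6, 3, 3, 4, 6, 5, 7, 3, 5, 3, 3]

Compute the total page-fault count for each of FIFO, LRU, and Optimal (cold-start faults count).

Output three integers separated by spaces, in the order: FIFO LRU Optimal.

--- FIFO ---
  step 0: ref 2 -> FAULT, frames=[2,-,-] (faults so far: 1)
  step 1: ref 3 -> FAULT, frames=[2,3,-] (faults so far: 2)
  step 2: ref 7 -> FAULT, frames=[2,3,7] (faults so far: 3)
  step 3: ref 7 -> HIT, frames=[2,3,7] (faults so far: 3)
  step 4: ref 4 -> FAULT, evict 2, frames=[4,3,7] (faults so far: 4)
  step 5: ref 6 -> FAULT, evict 3, frames=[4,6,7] (faults so far: 5)
  step 6: ref 3 -> FAULT, evict 7, frames=[4,6,3] (faults so far: 6)
  step 7: ref 3 -> HIT, frames=[4,6,3] (faults so far: 6)
  step 8: ref 4 -> HIT, frames=[4,6,3] (faults so far: 6)
  step 9: ref 6 -> HIT, frames=[4,6,3] (faults so far: 6)
  step 10: ref 5 -> FAULT, evict 4, frames=[5,6,3] (faults so far: 7)
  step 11: ref 7 -> FAULT, evict 6, frames=[5,7,3] (faults so far: 8)
  step 12: ref 3 -> HIT, frames=[5,7,3] (faults so far: 8)
  step 13: ref 5 -> HIT, frames=[5,7,3] (faults so far: 8)
  step 14: ref 3 -> HIT, frames=[5,7,3] (faults so far: 8)
  step 15: ref 3 -> HIT, frames=[5,7,3] (faults so far: 8)
  FIFO total faults: 8
--- LRU ---
  step 0: ref 2 -> FAULT, frames=[2,-,-] (faults so far: 1)
  step 1: ref 3 -> FAULT, frames=[2,3,-] (faults so far: 2)
  step 2: ref 7 -> FAULT, frames=[2,3,7] (faults so far: 3)
  step 3: ref 7 -> HIT, frames=[2,3,7] (faults so far: 3)
  step 4: ref 4 -> FAULT, evict 2, frames=[4,3,7] (faults so far: 4)
  step 5: ref 6 -> FAULT, evict 3, frames=[4,6,7] (faults so far: 5)
  step 6: ref 3 -> FAULT, evict 7, frames=[4,6,3] (faults so far: 6)
  step 7: ref 3 -> HIT, frames=[4,6,3] (faults so far: 6)
  step 8: ref 4 -> HIT, frames=[4,6,3] (faults so far: 6)
  step 9: ref 6 -> HIT, frames=[4,6,3] (faults so far: 6)
  step 10: ref 5 -> FAULT, evict 3, frames=[4,6,5] (faults so far: 7)
  step 11: ref 7 -> FAULT, evict 4, frames=[7,6,5] (faults so far: 8)
  step 12: ref 3 -> FAULT, evict 6, frames=[7,3,5] (faults so far: 9)
  step 13: ref 5 -> HIT, frames=[7,3,5] (faults so far: 9)
  step 14: ref 3 -> HIT, frames=[7,3,5] (faults so far: 9)
  step 15: ref 3 -> HIT, frames=[7,3,5] (faults so far: 9)
  LRU total faults: 9
--- Optimal ---
  step 0: ref 2 -> FAULT, frames=[2,-,-] (faults so far: 1)
  step 1: ref 3 -> FAULT, frames=[2,3,-] (faults so far: 2)
  step 2: ref 7 -> FAULT, frames=[2,3,7] (faults so far: 3)
  step 3: ref 7 -> HIT, frames=[2,3,7] (faults so far: 3)
  step 4: ref 4 -> FAULT, evict 2, frames=[4,3,7] (faults so far: 4)
  step 5: ref 6 -> FAULT, evict 7, frames=[4,3,6] (faults so far: 5)
  step 6: ref 3 -> HIT, frames=[4,3,6] (faults so far: 5)
  step 7: ref 3 -> HIT, frames=[4,3,6] (faults so far: 5)
  step 8: ref 4 -> HIT, frames=[4,3,6] (faults so far: 5)
  step 9: ref 6 -> HIT, frames=[4,3,6] (faults so far: 5)
  step 10: ref 5 -> FAULT, evict 4, frames=[5,3,6] (faults so far: 6)
  step 11: ref 7 -> FAULT, evict 6, frames=[5,3,7] (faults so far: 7)
  step 12: ref 3 -> HIT, frames=[5,3,7] (faults so far: 7)
  step 13: ref 5 -> HIT, frames=[5,3,7] (faults so far: 7)
  step 14: ref 3 -> HIT, frames=[5,3,7] (faults so far: 7)
  step 15: ref 3 -> HIT, frames=[5,3,7] (faults so far: 7)
  Optimal total faults: 7

Answer: 8 9 7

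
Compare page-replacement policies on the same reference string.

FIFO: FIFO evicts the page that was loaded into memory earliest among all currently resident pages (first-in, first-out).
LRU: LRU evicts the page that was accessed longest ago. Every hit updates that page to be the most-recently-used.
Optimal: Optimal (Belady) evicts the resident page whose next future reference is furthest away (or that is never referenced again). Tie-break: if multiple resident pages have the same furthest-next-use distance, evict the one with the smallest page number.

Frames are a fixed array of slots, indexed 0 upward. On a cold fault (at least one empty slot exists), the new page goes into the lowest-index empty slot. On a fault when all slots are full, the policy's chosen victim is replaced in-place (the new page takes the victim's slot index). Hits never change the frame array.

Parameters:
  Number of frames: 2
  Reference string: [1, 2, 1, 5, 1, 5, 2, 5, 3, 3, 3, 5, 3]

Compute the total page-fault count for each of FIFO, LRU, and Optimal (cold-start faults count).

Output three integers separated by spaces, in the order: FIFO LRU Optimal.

--- FIFO ---
  step 0: ref 1 -> FAULT, frames=[1,-] (faults so far: 1)
  step 1: ref 2 -> FAULT, frames=[1,2] (faults so far: 2)
  step 2: ref 1 -> HIT, frames=[1,2] (faults so far: 2)
  step 3: ref 5 -> FAULT, evict 1, frames=[5,2] (faults so far: 3)
  step 4: ref 1 -> FAULT, evict 2, frames=[5,1] (faults so far: 4)
  step 5: ref 5 -> HIT, frames=[5,1] (faults so far: 4)
  step 6: ref 2 -> FAULT, evict 5, frames=[2,1] (faults so far: 5)
  step 7: ref 5 -> FAULT, evict 1, frames=[2,5] (faults so far: 6)
  step 8: ref 3 -> FAULT, evict 2, frames=[3,5] (faults so far: 7)
  step 9: ref 3 -> HIT, frames=[3,5] (faults so far: 7)
  step 10: ref 3 -> HIT, frames=[3,5] (faults so far: 7)
  step 11: ref 5 -> HIT, frames=[3,5] (faults so far: 7)
  step 12: ref 3 -> HIT, frames=[3,5] (faults so far: 7)
  FIFO total faults: 7
--- LRU ---
  step 0: ref 1 -> FAULT, frames=[1,-] (faults so far: 1)
  step 1: ref 2 -> FAULT, frames=[1,2] (faults so far: 2)
  step 2: ref 1 -> HIT, frames=[1,2] (faults so far: 2)
  step 3: ref 5 -> FAULT, evict 2, frames=[1,5] (faults so far: 3)
  step 4: ref 1 -> HIT, frames=[1,5] (faults so far: 3)
  step 5: ref 5 -> HIT, frames=[1,5] (faults so far: 3)
  step 6: ref 2 -> FAULT, evict 1, frames=[2,5] (faults so far: 4)
  step 7: ref 5 -> HIT, frames=[2,5] (faults so far: 4)
  step 8: ref 3 -> FAULT, evict 2, frames=[3,5] (faults so far: 5)
  step 9: ref 3 -> HIT, frames=[3,5] (faults so far: 5)
  step 10: ref 3 -> HIT, frames=[3,5] (faults so far: 5)
  step 11: ref 5 -> HIT, frames=[3,5] (faults so far: 5)
  step 12: ref 3 -> HIT, frames=[3,5] (faults so far: 5)
  LRU total faults: 5
--- Optimal ---
  step 0: ref 1 -> FAULT, frames=[1,-] (faults so far: 1)
  step 1: ref 2 -> FAULT, frames=[1,2] (faults so far: 2)
  step 2: ref 1 -> HIT, frames=[1,2] (faults so far: 2)
  step 3: ref 5 -> FAULT, evict 2, frames=[1,5] (faults so far: 3)
  step 4: ref 1 -> HIT, frames=[1,5] (faults so far: 3)
  step 5: ref 5 -> HIT, frames=[1,5] (faults so far: 3)
  step 6: ref 2 -> FAULT, evict 1, frames=[2,5] (faults so far: 4)
  step 7: ref 5 -> HIT, frames=[2,5] (faults so far: 4)
  step 8: ref 3 -> FAULT, evict 2, frames=[3,5] (faults so far: 5)
  step 9: ref 3 -> HIT, frames=[3,5] (faults so far: 5)
  step 10: ref 3 -> HIT, frames=[3,5] (faults so far: 5)
  step 11: ref 5 -> HIT, frames=[3,5] (faults so far: 5)
  step 12: ref 3 -> HIT, frames=[3,5] (faults so far: 5)
  Optimal total faults: 5

Answer: 7 5 5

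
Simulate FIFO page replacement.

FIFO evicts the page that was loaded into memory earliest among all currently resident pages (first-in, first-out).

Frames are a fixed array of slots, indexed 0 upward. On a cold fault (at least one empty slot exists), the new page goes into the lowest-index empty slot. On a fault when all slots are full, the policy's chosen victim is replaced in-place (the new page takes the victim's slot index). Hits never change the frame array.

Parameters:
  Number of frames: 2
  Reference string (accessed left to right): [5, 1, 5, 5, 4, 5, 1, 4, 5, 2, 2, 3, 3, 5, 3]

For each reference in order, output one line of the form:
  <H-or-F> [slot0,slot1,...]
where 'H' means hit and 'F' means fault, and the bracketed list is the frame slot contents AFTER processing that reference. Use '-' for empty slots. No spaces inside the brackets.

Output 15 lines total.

F [5,-]
F [5,1]
H [5,1]
H [5,1]
F [4,1]
F [4,5]
F [1,5]
F [1,4]
F [5,4]
F [5,2]
H [5,2]
F [3,2]
H [3,2]
F [3,5]
H [3,5]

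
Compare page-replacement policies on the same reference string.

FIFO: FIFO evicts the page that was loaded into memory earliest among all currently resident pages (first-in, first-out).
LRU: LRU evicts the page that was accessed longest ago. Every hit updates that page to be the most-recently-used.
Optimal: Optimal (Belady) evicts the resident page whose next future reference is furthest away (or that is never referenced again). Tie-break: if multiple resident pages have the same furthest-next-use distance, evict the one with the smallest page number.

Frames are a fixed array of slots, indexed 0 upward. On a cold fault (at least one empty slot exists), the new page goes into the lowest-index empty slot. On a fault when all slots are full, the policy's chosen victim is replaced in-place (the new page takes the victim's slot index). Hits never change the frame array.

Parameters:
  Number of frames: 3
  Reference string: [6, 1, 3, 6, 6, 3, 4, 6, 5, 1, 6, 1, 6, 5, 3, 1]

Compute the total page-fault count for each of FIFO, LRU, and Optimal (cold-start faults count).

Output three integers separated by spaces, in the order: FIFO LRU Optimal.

Answer: 8 8 6

Derivation:
--- FIFO ---
  step 0: ref 6 -> FAULT, frames=[6,-,-] (faults so far: 1)
  step 1: ref 1 -> FAULT, frames=[6,1,-] (faults so far: 2)
  step 2: ref 3 -> FAULT, frames=[6,1,3] (faults so far: 3)
  step 3: ref 6 -> HIT, frames=[6,1,3] (faults so far: 3)
  step 4: ref 6 -> HIT, frames=[6,1,3] (faults so far: 3)
  step 5: ref 3 -> HIT, frames=[6,1,3] (faults so far: 3)
  step 6: ref 4 -> FAULT, evict 6, frames=[4,1,3] (faults so far: 4)
  step 7: ref 6 -> FAULT, evict 1, frames=[4,6,3] (faults so far: 5)
  step 8: ref 5 -> FAULT, evict 3, frames=[4,6,5] (faults so far: 6)
  step 9: ref 1 -> FAULT, evict 4, frames=[1,6,5] (faults so far: 7)
  step 10: ref 6 -> HIT, frames=[1,6,5] (faults so far: 7)
  step 11: ref 1 -> HIT, frames=[1,6,5] (faults so far: 7)
  step 12: ref 6 -> HIT, frames=[1,6,5] (faults so far: 7)
  step 13: ref 5 -> HIT, frames=[1,6,5] (faults so far: 7)
  step 14: ref 3 -> FAULT, evict 6, frames=[1,3,5] (faults so far: 8)
  step 15: ref 1 -> HIT, frames=[1,3,5] (faults so far: 8)
  FIFO total faults: 8
--- LRU ---
  step 0: ref 6 -> FAULT, frames=[6,-,-] (faults so far: 1)
  step 1: ref 1 -> FAULT, frames=[6,1,-] (faults so far: 2)
  step 2: ref 3 -> FAULT, frames=[6,1,3] (faults so far: 3)
  step 3: ref 6 -> HIT, frames=[6,1,3] (faults so far: 3)
  step 4: ref 6 -> HIT, frames=[6,1,3] (faults so far: 3)
  step 5: ref 3 -> HIT, frames=[6,1,3] (faults so far: 3)
  step 6: ref 4 -> FAULT, evict 1, frames=[6,4,3] (faults so far: 4)
  step 7: ref 6 -> HIT, frames=[6,4,3] (faults so far: 4)
  step 8: ref 5 -> FAULT, evict 3, frames=[6,4,5] (faults so far: 5)
  step 9: ref 1 -> FAULT, evict 4, frames=[6,1,5] (faults so far: 6)
  step 10: ref 6 -> HIT, frames=[6,1,5] (faults so far: 6)
  step 11: ref 1 -> HIT, frames=[6,1,5] (faults so far: 6)
  step 12: ref 6 -> HIT, frames=[6,1,5] (faults so far: 6)
  step 13: ref 5 -> HIT, frames=[6,1,5] (faults so far: 6)
  step 14: ref 3 -> FAULT, evict 1, frames=[6,3,5] (faults so far: 7)
  step 15: ref 1 -> FAULT, evict 6, frames=[1,3,5] (faults so far: 8)
  LRU total faults: 8
--- Optimal ---
  step 0: ref 6 -> FAULT, frames=[6,-,-] (faults so far: 1)
  step 1: ref 1 -> FAULT, frames=[6,1,-] (faults so far: 2)
  step 2: ref 3 -> FAULT, frames=[6,1,3] (faults so far: 3)
  step 3: ref 6 -> HIT, frames=[6,1,3] (faults so far: 3)
  step 4: ref 6 -> HIT, frames=[6,1,3] (faults so far: 3)
  step 5: ref 3 -> HIT, frames=[6,1,3] (faults so far: 3)
  step 6: ref 4 -> FAULT, evict 3, frames=[6,1,4] (faults so far: 4)
  step 7: ref 6 -> HIT, frames=[6,1,4] (faults so far: 4)
  step 8: ref 5 -> FAULT, evict 4, frames=[6,1,5] (faults so far: 5)
  step 9: ref 1 -> HIT, frames=[6,1,5] (faults so far: 5)
  step 10: ref 6 -> HIT, frames=[6,1,5] (faults so far: 5)
  step 11: ref 1 -> HIT, frames=[6,1,5] (faults so far: 5)
  step 12: ref 6 -> HIT, frames=[6,1,5] (faults so far: 5)
  step 13: ref 5 -> HIT, frames=[6,1,5] (faults so far: 5)
  step 14: ref 3 -> FAULT, evict 5, frames=[6,1,3] (faults so far: 6)
  step 15: ref 1 -> HIT, frames=[6,1,3] (faults so far: 6)
  Optimal total faults: 6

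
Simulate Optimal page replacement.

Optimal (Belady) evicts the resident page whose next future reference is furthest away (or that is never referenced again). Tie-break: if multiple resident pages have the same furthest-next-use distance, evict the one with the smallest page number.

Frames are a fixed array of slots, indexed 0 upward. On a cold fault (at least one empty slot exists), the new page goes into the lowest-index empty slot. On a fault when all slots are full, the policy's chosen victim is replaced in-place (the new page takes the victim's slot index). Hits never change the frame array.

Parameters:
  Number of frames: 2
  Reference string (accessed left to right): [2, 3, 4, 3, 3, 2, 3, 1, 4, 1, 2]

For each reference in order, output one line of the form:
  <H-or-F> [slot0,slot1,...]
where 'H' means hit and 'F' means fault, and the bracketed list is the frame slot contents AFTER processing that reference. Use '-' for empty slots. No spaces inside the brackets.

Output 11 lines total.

F [2,-]
F [2,3]
F [4,3]
H [4,3]
H [4,3]
F [2,3]
H [2,3]
F [2,1]
F [4,1]
H [4,1]
F [4,2]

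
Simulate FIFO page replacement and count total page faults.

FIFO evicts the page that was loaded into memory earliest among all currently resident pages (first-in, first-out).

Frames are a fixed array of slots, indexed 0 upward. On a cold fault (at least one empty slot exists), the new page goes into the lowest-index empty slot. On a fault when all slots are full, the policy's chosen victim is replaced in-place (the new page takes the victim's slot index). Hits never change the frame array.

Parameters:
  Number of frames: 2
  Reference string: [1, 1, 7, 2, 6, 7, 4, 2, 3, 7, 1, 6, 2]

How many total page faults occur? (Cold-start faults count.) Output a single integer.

Step 0: ref 1 → FAULT, frames=[1,-]
Step 1: ref 1 → HIT, frames=[1,-]
Step 2: ref 7 → FAULT, frames=[1,7]
Step 3: ref 2 → FAULT (evict 1), frames=[2,7]
Step 4: ref 6 → FAULT (evict 7), frames=[2,6]
Step 5: ref 7 → FAULT (evict 2), frames=[7,6]
Step 6: ref 4 → FAULT (evict 6), frames=[7,4]
Step 7: ref 2 → FAULT (evict 7), frames=[2,4]
Step 8: ref 3 → FAULT (evict 4), frames=[2,3]
Step 9: ref 7 → FAULT (evict 2), frames=[7,3]
Step 10: ref 1 → FAULT (evict 3), frames=[7,1]
Step 11: ref 6 → FAULT (evict 7), frames=[6,1]
Step 12: ref 2 → FAULT (evict 1), frames=[6,2]
Total faults: 12

Answer: 12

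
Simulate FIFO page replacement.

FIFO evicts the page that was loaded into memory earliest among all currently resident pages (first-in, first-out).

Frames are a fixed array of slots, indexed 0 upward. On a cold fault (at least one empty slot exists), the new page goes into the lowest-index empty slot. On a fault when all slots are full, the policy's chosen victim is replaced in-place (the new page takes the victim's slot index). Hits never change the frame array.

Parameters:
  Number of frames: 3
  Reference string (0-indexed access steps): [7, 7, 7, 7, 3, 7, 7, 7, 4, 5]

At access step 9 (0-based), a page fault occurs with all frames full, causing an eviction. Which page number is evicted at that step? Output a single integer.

Answer: 7

Derivation:
Step 0: ref 7 -> FAULT, frames=[7,-,-]
Step 1: ref 7 -> HIT, frames=[7,-,-]
Step 2: ref 7 -> HIT, frames=[7,-,-]
Step 3: ref 7 -> HIT, frames=[7,-,-]
Step 4: ref 3 -> FAULT, frames=[7,3,-]
Step 5: ref 7 -> HIT, frames=[7,3,-]
Step 6: ref 7 -> HIT, frames=[7,3,-]
Step 7: ref 7 -> HIT, frames=[7,3,-]
Step 8: ref 4 -> FAULT, frames=[7,3,4]
Step 9: ref 5 -> FAULT, evict 7, frames=[5,3,4]
At step 9: evicted page 7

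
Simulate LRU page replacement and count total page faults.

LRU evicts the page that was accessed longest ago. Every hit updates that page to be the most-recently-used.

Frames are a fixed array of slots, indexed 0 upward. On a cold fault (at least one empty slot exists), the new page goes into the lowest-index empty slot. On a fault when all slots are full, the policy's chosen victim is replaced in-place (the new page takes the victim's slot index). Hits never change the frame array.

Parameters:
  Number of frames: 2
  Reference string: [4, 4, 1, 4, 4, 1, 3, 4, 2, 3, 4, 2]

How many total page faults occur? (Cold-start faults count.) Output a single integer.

Answer: 8

Derivation:
Step 0: ref 4 → FAULT, frames=[4,-]
Step 1: ref 4 → HIT, frames=[4,-]
Step 2: ref 1 → FAULT, frames=[4,1]
Step 3: ref 4 → HIT, frames=[4,1]
Step 4: ref 4 → HIT, frames=[4,1]
Step 5: ref 1 → HIT, frames=[4,1]
Step 6: ref 3 → FAULT (evict 4), frames=[3,1]
Step 7: ref 4 → FAULT (evict 1), frames=[3,4]
Step 8: ref 2 → FAULT (evict 3), frames=[2,4]
Step 9: ref 3 → FAULT (evict 4), frames=[2,3]
Step 10: ref 4 → FAULT (evict 2), frames=[4,3]
Step 11: ref 2 → FAULT (evict 3), frames=[4,2]
Total faults: 8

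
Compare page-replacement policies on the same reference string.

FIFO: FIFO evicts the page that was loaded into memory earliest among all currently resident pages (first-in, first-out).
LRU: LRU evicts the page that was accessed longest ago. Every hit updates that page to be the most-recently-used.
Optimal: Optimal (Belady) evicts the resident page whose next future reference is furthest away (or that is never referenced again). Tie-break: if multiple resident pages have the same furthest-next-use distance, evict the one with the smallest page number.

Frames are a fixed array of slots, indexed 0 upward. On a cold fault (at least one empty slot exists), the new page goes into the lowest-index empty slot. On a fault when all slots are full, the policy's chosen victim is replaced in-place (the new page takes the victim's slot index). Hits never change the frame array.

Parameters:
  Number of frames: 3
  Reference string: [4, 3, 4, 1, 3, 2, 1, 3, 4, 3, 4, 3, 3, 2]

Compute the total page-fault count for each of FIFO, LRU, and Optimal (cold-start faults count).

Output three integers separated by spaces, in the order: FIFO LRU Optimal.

--- FIFO ---
  step 0: ref 4 -> FAULT, frames=[4,-,-] (faults so far: 1)
  step 1: ref 3 -> FAULT, frames=[4,3,-] (faults so far: 2)
  step 2: ref 4 -> HIT, frames=[4,3,-] (faults so far: 2)
  step 3: ref 1 -> FAULT, frames=[4,3,1] (faults so far: 3)
  step 4: ref 3 -> HIT, frames=[4,3,1] (faults so far: 3)
  step 5: ref 2 -> FAULT, evict 4, frames=[2,3,1] (faults so far: 4)
  step 6: ref 1 -> HIT, frames=[2,3,1] (faults so far: 4)
  step 7: ref 3 -> HIT, frames=[2,3,1] (faults so far: 4)
  step 8: ref 4 -> FAULT, evict 3, frames=[2,4,1] (faults so far: 5)
  step 9: ref 3 -> FAULT, evict 1, frames=[2,4,3] (faults so far: 6)
  step 10: ref 4 -> HIT, frames=[2,4,3] (faults so far: 6)
  step 11: ref 3 -> HIT, frames=[2,4,3] (faults so far: 6)
  step 12: ref 3 -> HIT, frames=[2,4,3] (faults so far: 6)
  step 13: ref 2 -> HIT, frames=[2,4,3] (faults so far: 6)
  FIFO total faults: 6
--- LRU ---
  step 0: ref 4 -> FAULT, frames=[4,-,-] (faults so far: 1)
  step 1: ref 3 -> FAULT, frames=[4,3,-] (faults so far: 2)
  step 2: ref 4 -> HIT, frames=[4,3,-] (faults so far: 2)
  step 3: ref 1 -> FAULT, frames=[4,3,1] (faults so far: 3)
  step 4: ref 3 -> HIT, frames=[4,3,1] (faults so far: 3)
  step 5: ref 2 -> FAULT, evict 4, frames=[2,3,1] (faults so far: 4)
  step 6: ref 1 -> HIT, frames=[2,3,1] (faults so far: 4)
  step 7: ref 3 -> HIT, frames=[2,3,1] (faults so far: 4)
  step 8: ref 4 -> FAULT, evict 2, frames=[4,3,1] (faults so far: 5)
  step 9: ref 3 -> HIT, frames=[4,3,1] (faults so far: 5)
  step 10: ref 4 -> HIT, frames=[4,3,1] (faults so far: 5)
  step 11: ref 3 -> HIT, frames=[4,3,1] (faults so far: 5)
  step 12: ref 3 -> HIT, frames=[4,3,1] (faults so far: 5)
  step 13: ref 2 -> FAULT, evict 1, frames=[4,3,2] (faults so far: 6)
  LRU total faults: 6
--- Optimal ---
  step 0: ref 4 -> FAULT, frames=[4,-,-] (faults so far: 1)
  step 1: ref 3 -> FAULT, frames=[4,3,-] (faults so far: 2)
  step 2: ref 4 -> HIT, frames=[4,3,-] (faults so far: 2)
  step 3: ref 1 -> FAULT, frames=[4,3,1] (faults so far: 3)
  step 4: ref 3 -> HIT, frames=[4,3,1] (faults so far: 3)
  step 5: ref 2 -> FAULT, evict 4, frames=[2,3,1] (faults so far: 4)
  step 6: ref 1 -> HIT, frames=[2,3,1] (faults so far: 4)
  step 7: ref 3 -> HIT, frames=[2,3,1] (faults so far: 4)
  step 8: ref 4 -> FAULT, evict 1, frames=[2,3,4] (faults so far: 5)
  step 9: ref 3 -> HIT, frames=[2,3,4] (faults so far: 5)
  step 10: ref 4 -> HIT, frames=[2,3,4] (faults so far: 5)
  step 11: ref 3 -> HIT, frames=[2,3,4] (faults so far: 5)
  step 12: ref 3 -> HIT, frames=[2,3,4] (faults so far: 5)
  step 13: ref 2 -> HIT, frames=[2,3,4] (faults so far: 5)
  Optimal total faults: 5

Answer: 6 6 5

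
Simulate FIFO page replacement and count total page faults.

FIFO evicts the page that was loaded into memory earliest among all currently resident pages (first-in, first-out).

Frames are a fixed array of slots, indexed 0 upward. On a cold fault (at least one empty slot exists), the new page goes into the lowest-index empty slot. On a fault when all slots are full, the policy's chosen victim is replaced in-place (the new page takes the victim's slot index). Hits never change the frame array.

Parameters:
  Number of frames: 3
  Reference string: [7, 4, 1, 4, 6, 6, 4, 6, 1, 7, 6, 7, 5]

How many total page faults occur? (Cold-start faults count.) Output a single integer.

Answer: 6

Derivation:
Step 0: ref 7 → FAULT, frames=[7,-,-]
Step 1: ref 4 → FAULT, frames=[7,4,-]
Step 2: ref 1 → FAULT, frames=[7,4,1]
Step 3: ref 4 → HIT, frames=[7,4,1]
Step 4: ref 6 → FAULT (evict 7), frames=[6,4,1]
Step 5: ref 6 → HIT, frames=[6,4,1]
Step 6: ref 4 → HIT, frames=[6,4,1]
Step 7: ref 6 → HIT, frames=[6,4,1]
Step 8: ref 1 → HIT, frames=[6,4,1]
Step 9: ref 7 → FAULT (evict 4), frames=[6,7,1]
Step 10: ref 6 → HIT, frames=[6,7,1]
Step 11: ref 7 → HIT, frames=[6,7,1]
Step 12: ref 5 → FAULT (evict 1), frames=[6,7,5]
Total faults: 6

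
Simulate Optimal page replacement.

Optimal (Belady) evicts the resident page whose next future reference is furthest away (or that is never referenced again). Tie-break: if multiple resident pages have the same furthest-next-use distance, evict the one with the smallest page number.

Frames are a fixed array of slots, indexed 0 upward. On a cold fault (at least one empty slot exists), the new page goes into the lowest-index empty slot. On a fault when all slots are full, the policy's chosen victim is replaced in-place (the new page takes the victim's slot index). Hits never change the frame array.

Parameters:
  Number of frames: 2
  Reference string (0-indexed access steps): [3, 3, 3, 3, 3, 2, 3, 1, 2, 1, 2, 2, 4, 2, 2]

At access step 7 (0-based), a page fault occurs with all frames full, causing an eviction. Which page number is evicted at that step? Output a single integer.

Step 0: ref 3 -> FAULT, frames=[3,-]
Step 1: ref 3 -> HIT, frames=[3,-]
Step 2: ref 3 -> HIT, frames=[3,-]
Step 3: ref 3 -> HIT, frames=[3,-]
Step 4: ref 3 -> HIT, frames=[3,-]
Step 5: ref 2 -> FAULT, frames=[3,2]
Step 6: ref 3 -> HIT, frames=[3,2]
Step 7: ref 1 -> FAULT, evict 3, frames=[1,2]
At step 7: evicted page 3

Answer: 3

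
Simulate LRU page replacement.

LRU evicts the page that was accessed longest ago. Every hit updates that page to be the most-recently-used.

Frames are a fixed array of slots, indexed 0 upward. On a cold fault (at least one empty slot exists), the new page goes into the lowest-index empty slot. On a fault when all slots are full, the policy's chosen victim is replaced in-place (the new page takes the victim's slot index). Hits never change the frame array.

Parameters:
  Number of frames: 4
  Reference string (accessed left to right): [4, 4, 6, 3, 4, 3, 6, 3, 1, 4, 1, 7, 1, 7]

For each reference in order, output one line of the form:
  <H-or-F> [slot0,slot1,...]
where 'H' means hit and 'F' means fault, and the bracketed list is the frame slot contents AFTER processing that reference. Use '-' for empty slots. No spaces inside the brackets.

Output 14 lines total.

F [4,-,-,-]
H [4,-,-,-]
F [4,6,-,-]
F [4,6,3,-]
H [4,6,3,-]
H [4,6,3,-]
H [4,6,3,-]
H [4,6,3,-]
F [4,6,3,1]
H [4,6,3,1]
H [4,6,3,1]
F [4,7,3,1]
H [4,7,3,1]
H [4,7,3,1]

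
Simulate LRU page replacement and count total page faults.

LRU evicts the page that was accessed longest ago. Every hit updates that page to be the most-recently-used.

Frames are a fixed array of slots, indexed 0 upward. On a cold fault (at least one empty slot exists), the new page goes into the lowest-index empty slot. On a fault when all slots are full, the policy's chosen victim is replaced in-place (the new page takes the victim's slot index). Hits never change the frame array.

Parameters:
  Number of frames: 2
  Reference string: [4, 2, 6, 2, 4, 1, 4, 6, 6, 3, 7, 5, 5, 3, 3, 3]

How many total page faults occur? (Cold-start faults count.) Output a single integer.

Step 0: ref 4 → FAULT, frames=[4,-]
Step 1: ref 2 → FAULT, frames=[4,2]
Step 2: ref 6 → FAULT (evict 4), frames=[6,2]
Step 3: ref 2 → HIT, frames=[6,2]
Step 4: ref 4 → FAULT (evict 6), frames=[4,2]
Step 5: ref 1 → FAULT (evict 2), frames=[4,1]
Step 6: ref 4 → HIT, frames=[4,1]
Step 7: ref 6 → FAULT (evict 1), frames=[4,6]
Step 8: ref 6 → HIT, frames=[4,6]
Step 9: ref 3 → FAULT (evict 4), frames=[3,6]
Step 10: ref 7 → FAULT (evict 6), frames=[3,7]
Step 11: ref 5 → FAULT (evict 3), frames=[5,7]
Step 12: ref 5 → HIT, frames=[5,7]
Step 13: ref 3 → FAULT (evict 7), frames=[5,3]
Step 14: ref 3 → HIT, frames=[5,3]
Step 15: ref 3 → HIT, frames=[5,3]
Total faults: 10

Answer: 10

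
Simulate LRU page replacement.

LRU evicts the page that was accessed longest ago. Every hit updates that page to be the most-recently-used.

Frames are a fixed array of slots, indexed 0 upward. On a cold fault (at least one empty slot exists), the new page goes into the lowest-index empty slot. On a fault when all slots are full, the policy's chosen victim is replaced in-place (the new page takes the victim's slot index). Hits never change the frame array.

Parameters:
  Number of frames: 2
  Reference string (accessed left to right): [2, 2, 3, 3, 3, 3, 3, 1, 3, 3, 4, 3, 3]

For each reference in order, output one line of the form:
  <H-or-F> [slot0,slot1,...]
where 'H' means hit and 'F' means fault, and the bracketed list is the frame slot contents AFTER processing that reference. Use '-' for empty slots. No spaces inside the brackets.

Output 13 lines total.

F [2,-]
H [2,-]
F [2,3]
H [2,3]
H [2,3]
H [2,3]
H [2,3]
F [1,3]
H [1,3]
H [1,3]
F [4,3]
H [4,3]
H [4,3]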